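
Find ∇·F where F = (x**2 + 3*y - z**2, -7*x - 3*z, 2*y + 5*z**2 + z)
2*x + 10*z + 1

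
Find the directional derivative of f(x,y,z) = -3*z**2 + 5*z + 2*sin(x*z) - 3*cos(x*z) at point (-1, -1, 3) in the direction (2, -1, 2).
-26/3 + 8*cos(3)/3 - 4*sin(3)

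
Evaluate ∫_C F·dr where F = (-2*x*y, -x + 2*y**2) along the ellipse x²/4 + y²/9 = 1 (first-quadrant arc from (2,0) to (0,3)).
26 - 3*pi/2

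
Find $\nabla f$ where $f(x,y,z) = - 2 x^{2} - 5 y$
(-4*x, -5, 0)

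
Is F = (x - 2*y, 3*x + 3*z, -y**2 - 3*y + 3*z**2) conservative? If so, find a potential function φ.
No, ∇×F = (-2*y - 6, 0, 5) ≠ 0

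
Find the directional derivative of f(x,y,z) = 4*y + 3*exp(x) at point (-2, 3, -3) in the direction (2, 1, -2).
2*exp(-2) + 4/3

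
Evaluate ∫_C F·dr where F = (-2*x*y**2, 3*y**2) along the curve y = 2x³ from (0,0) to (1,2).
7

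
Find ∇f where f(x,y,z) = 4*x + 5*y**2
(4, 10*y, 0)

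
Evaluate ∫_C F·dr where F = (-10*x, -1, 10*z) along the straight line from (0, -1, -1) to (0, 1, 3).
38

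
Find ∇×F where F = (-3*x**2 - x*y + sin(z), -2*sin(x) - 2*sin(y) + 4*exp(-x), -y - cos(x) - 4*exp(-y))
(-1 + 4*exp(-y), -sin(x) + cos(z), x - 2*cos(x) - 4*exp(-x))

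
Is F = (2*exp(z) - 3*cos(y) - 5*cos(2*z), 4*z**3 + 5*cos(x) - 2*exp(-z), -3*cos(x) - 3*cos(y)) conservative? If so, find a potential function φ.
No, ∇×F = (-12*z**2 + 3*sin(y) - 2*exp(-z), 2*exp(z) - 3*sin(x) + 10*sin(2*z), -5*sin(x) - 3*sin(y)) ≠ 0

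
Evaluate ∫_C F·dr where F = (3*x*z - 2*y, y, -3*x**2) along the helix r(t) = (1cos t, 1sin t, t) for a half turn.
pi/4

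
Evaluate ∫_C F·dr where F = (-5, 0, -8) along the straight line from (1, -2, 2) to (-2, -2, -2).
47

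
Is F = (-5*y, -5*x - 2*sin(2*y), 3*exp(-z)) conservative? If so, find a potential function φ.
Yes, F is conservative. φ = -5*x*y + cos(2*y) - 3*exp(-z)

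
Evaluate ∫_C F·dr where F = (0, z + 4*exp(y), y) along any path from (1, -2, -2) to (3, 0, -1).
-4*exp(-2)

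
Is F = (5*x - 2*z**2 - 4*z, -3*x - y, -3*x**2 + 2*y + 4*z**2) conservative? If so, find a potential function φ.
No, ∇×F = (2, 6*x - 4*z - 4, -3) ≠ 0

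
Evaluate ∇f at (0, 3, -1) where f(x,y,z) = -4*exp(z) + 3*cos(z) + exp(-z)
(0, 0, -E - 4*exp(-1) + 3*sin(1))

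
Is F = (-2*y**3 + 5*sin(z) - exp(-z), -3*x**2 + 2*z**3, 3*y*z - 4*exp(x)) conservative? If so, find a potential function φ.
No, ∇×F = (3*z*(1 - 2*z), 4*exp(x) + 5*cos(z) + exp(-z), -6*x + 6*y**2) ≠ 0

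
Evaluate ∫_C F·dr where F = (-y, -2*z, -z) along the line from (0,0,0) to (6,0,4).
-8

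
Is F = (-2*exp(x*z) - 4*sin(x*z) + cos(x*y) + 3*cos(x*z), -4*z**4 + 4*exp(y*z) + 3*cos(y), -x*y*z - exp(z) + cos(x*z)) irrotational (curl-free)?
No, ∇×F = (-x*z - 4*y*exp(y*z) + 16*z**3, -2*x*exp(x*z) - 3*x*sin(x*z) - 4*x*cos(x*z) + y*z + z*sin(x*z), x*sin(x*y))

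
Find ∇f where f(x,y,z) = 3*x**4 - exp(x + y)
(12*x**3 - exp(x + y), -exp(x + y), 0)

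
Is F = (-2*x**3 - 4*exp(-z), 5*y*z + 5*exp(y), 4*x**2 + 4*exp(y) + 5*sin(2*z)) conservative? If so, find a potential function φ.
No, ∇×F = (-5*y + 4*exp(y), -8*x + 4*exp(-z), 0) ≠ 0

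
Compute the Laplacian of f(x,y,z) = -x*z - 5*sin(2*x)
20*sin(2*x)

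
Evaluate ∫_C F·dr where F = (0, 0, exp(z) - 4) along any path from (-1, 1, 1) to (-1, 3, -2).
-E + exp(-2) + 12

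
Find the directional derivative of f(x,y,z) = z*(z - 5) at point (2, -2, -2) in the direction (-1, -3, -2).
9*sqrt(14)/7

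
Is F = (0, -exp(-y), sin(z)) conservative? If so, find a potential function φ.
Yes, F is conservative. φ = -cos(z) + exp(-y)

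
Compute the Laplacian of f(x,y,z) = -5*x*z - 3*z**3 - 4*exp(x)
-18*z - 4*exp(x)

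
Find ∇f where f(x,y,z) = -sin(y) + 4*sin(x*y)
(4*y*cos(x*y), 4*x*cos(x*y) - cos(y), 0)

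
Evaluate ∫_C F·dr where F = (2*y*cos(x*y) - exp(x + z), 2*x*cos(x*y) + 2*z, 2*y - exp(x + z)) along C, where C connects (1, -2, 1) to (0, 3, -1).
-2 - exp(-1) + 2*sin(2) + exp(2)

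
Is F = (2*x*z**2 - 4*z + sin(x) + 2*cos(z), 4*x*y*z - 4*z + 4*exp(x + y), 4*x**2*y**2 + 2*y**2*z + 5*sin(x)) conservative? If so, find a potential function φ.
No, ∇×F = (8*x**2*y - 4*x*y + 4*y*z + 4, -8*x*y**2 + 4*x*z - 2*sin(z) - 5*cos(x) - 4, 4*y*z + 4*exp(x + y)) ≠ 0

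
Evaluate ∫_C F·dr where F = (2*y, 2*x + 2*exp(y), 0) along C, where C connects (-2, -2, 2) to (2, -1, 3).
-12 - 2*exp(-2) + 2*exp(-1)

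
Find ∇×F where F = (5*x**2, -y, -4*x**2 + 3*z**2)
(0, 8*x, 0)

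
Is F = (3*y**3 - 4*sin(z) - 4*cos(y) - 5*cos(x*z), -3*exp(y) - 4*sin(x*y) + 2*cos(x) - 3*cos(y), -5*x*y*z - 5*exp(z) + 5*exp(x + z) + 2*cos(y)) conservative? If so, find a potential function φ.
No, ∇×F = (-5*x*z - 2*sin(y), 5*x*sin(x*z) + 5*y*z - 5*exp(x + z) - 4*cos(z), -9*y**2 - 4*y*cos(x*y) - 2*sin(x) - 4*sin(y)) ≠ 0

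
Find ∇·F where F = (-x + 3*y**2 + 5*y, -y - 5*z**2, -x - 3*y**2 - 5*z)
-7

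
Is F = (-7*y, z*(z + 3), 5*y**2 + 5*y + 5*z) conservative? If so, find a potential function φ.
No, ∇×F = (10*y - 2*z + 2, 0, 7) ≠ 0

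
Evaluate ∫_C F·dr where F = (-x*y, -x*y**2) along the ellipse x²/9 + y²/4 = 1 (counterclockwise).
-6*pi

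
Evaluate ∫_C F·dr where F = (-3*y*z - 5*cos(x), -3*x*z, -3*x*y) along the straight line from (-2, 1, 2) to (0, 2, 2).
-12 - 5*sin(2)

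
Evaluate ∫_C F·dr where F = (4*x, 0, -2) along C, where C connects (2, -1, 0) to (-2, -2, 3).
-6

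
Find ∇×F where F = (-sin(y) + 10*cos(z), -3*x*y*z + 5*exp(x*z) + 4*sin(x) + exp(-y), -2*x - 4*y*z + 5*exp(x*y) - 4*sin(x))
(3*x*y + 5*x*exp(x*y) - 5*x*exp(x*z) - 4*z, -5*y*exp(x*y) - 10*sin(z) + 4*cos(x) + 2, -3*y*z + 5*z*exp(x*z) + 4*cos(x) + cos(y))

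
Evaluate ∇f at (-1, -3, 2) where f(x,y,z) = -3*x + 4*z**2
(-3, 0, 16)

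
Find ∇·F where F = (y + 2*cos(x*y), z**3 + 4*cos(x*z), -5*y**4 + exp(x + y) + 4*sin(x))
-2*y*sin(x*y)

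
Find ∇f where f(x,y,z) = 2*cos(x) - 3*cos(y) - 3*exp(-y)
(-2*sin(x), 3*sin(y) + 3*exp(-y), 0)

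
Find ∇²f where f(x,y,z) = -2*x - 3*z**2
-6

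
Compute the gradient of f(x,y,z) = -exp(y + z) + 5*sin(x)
(5*cos(x), -exp(y + z), -exp(y + z))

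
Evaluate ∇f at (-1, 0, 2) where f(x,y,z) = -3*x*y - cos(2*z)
(0, 3, 2*sin(4))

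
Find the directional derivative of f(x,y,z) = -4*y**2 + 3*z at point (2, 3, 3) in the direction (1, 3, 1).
-69*sqrt(11)/11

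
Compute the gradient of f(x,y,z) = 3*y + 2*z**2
(0, 3, 4*z)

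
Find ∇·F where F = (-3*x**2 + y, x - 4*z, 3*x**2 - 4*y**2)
-6*x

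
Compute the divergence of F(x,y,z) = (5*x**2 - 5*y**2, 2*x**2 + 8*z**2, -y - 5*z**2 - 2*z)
10*x - 10*z - 2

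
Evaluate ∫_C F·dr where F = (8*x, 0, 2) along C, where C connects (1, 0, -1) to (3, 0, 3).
40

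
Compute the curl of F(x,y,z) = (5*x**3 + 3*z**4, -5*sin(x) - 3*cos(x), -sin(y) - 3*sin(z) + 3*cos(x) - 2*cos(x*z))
(-cos(y), 12*z**3 - 2*z*sin(x*z) + 3*sin(x), 3*sin(x) - 5*cos(x))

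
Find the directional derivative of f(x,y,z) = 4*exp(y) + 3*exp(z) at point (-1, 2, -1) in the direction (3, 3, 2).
3*sqrt(22)*(1 + 2*exp(3))*exp(-1)/11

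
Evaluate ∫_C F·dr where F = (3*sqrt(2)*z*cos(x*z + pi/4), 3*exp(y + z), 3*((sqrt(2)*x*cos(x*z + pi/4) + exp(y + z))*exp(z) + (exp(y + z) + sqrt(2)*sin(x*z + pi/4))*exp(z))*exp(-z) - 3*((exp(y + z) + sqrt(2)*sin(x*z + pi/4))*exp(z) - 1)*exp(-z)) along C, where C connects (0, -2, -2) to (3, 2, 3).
-3 + 3*sqrt(2)*sin(pi/4 + 9) - 3*exp(-3) - 3*exp(-4) + 3*exp(2) + 3*exp(5)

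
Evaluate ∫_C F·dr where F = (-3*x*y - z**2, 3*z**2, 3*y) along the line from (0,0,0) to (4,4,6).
68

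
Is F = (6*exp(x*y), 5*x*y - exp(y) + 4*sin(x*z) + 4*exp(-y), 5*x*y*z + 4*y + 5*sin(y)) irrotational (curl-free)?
No, ∇×F = (5*x*z - 4*x*cos(x*z) + 5*cos(y) + 4, -5*y*z, -6*x*exp(x*y) + 5*y + 4*z*cos(x*z))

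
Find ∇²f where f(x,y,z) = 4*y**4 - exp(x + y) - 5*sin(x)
48*y**2 - 2*exp(x + y) + 5*sin(x)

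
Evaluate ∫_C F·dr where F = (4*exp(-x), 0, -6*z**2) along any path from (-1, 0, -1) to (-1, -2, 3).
-56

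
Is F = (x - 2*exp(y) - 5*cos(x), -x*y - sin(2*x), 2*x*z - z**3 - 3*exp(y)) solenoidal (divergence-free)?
No, ∇·F = x - 3*z**2 + 5*sin(x) + 1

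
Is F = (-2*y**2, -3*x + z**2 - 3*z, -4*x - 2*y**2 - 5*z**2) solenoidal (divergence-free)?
No, ∇·F = -10*z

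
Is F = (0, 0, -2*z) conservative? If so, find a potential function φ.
Yes, F is conservative. φ = -z**2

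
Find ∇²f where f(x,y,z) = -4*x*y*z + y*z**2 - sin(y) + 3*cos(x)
2*y + sin(y) - 3*cos(x)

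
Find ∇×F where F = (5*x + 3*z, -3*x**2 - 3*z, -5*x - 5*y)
(-2, 8, -6*x)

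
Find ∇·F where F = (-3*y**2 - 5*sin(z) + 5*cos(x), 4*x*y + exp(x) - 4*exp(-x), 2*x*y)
4*x - 5*sin(x)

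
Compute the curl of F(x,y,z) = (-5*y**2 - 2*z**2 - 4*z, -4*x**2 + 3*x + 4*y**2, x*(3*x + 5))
(0, -6*x - 4*z - 9, -8*x + 10*y + 3)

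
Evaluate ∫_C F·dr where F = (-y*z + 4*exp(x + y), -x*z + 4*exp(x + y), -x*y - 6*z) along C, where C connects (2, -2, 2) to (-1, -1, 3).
-30 + 4*exp(-2)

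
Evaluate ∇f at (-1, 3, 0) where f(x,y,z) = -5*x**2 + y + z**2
(10, 1, 0)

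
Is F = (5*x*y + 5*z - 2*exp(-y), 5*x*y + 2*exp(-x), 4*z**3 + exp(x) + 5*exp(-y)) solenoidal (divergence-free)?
No, ∇·F = 5*x + 5*y + 12*z**2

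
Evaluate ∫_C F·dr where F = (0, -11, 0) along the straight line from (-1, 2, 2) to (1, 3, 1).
-11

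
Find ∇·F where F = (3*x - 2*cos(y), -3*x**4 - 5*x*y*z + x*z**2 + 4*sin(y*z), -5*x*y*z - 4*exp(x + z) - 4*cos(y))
-5*x*y - 5*x*z + 4*z*cos(y*z) - 4*exp(x + z) + 3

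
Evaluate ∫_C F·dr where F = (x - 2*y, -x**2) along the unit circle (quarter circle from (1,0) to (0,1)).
-7/6 + pi/2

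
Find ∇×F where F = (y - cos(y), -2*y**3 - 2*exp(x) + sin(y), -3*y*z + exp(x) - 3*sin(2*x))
(-3*z, -exp(x) + 6*cos(2*x), -2*exp(x) - sin(y) - 1)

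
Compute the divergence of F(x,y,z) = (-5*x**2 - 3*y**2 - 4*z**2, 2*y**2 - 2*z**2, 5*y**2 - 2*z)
-10*x + 4*y - 2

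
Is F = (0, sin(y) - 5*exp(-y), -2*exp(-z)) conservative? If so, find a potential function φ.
Yes, F is conservative. φ = -cos(y) + 2*exp(-z) + 5*exp(-y)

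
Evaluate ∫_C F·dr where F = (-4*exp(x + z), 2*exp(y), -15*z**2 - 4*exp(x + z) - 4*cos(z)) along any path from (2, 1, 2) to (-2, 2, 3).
-95 - 6*E - 4*sin(3) + 4*sin(2) + 2*exp(2) + 4*exp(4)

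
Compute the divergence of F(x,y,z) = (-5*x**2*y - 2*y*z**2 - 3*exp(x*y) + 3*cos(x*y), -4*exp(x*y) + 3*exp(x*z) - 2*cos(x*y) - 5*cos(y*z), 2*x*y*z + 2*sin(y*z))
-8*x*y - 4*x*exp(x*y) + 2*x*sin(x*y) - 3*y*exp(x*y) - 3*y*sin(x*y) + 2*y*cos(y*z) + 5*z*sin(y*z)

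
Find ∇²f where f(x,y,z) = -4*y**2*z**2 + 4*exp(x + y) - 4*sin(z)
-8*y**2 - 8*z**2 + 8*exp(x + y) + 4*sin(z)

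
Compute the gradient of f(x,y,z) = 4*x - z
(4, 0, -1)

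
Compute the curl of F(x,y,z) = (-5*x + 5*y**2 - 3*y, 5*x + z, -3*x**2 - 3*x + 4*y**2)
(8*y - 1, 6*x + 3, 8 - 10*y)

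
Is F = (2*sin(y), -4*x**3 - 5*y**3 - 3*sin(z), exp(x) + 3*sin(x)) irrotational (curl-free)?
No, ∇×F = (3*cos(z), -exp(x) - 3*cos(x), -12*x**2 - 2*cos(y))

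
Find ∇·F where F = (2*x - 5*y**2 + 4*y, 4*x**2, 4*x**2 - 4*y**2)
2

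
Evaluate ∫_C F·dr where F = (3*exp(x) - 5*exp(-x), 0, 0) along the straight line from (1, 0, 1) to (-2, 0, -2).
(-5*E + 3 + (-3 + 5*E)*exp(3))*exp(-2)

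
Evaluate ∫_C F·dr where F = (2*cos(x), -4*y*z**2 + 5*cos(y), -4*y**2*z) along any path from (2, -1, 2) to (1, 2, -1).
3*sin(2) + 7*sin(1)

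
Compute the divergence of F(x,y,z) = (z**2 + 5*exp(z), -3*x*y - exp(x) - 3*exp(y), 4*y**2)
-3*x - 3*exp(y)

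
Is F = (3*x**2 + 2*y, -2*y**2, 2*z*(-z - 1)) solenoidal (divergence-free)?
No, ∇·F = 6*x - 4*y - 4*z - 2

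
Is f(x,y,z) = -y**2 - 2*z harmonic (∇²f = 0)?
No, ∇²f = -2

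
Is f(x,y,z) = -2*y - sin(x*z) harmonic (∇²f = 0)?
No, ∇²f = (x**2 + z**2)*sin(x*z)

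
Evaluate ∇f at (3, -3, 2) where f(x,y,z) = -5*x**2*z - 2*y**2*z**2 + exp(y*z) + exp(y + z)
(-60, 2*exp(-6) + exp(-1) + 48, -117 - 3*exp(-6) + exp(-1))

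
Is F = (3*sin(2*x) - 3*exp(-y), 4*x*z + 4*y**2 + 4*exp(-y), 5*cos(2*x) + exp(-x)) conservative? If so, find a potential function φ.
No, ∇×F = (-4*x, 10*sin(2*x) + exp(-x), 4*z - 3*exp(-y)) ≠ 0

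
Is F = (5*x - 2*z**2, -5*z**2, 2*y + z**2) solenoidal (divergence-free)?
No, ∇·F = 2*z + 5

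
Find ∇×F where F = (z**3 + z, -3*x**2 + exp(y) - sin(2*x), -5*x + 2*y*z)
(2*z, 3*z**2 + 6, -6*x - 2*cos(2*x))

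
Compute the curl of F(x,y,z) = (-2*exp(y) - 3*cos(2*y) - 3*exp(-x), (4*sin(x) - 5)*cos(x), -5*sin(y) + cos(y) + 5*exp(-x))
(-sin(y) - 5*cos(y), 5*exp(-x), 2*exp(y) + 5*sin(x) - 6*sin(2*y) + 4*cos(2*x))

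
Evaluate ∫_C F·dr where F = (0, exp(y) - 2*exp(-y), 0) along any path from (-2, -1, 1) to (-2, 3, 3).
(-exp(2) + 2 + (-2 + exp(2))*exp(4))*exp(-3)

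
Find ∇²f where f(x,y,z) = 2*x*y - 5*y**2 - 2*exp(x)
-2*exp(x) - 10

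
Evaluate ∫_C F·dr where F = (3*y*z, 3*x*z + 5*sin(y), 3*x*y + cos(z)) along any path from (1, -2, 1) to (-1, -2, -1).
-2*sin(1)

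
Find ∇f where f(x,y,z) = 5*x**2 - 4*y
(10*x, -4, 0)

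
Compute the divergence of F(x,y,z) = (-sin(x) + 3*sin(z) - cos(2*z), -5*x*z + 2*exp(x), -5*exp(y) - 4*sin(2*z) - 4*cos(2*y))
-cos(x) - 8*cos(2*z)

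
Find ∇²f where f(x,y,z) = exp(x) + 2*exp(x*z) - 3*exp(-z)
2*x**2*exp(x*z) + 2*z**2*exp(x*z) + exp(x) - 3*exp(-z)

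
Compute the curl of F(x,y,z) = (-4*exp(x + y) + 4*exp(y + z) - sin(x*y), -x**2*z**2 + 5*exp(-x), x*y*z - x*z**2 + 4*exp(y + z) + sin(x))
(2*x**2*z + x*z + 4*exp(y + z), -y*z + z**2 + 4*exp(y + z) - cos(x), ((-2*x*z**2 + x*cos(x*y) + 4*exp(x + y) - 4*exp(y + z))*exp(x) - 5)*exp(-x))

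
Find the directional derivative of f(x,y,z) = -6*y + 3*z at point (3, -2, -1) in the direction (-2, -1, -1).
sqrt(6)/2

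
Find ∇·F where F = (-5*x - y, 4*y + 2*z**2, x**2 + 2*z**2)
4*z - 1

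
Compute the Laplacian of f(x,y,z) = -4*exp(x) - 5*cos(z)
-4*exp(x) + 5*cos(z)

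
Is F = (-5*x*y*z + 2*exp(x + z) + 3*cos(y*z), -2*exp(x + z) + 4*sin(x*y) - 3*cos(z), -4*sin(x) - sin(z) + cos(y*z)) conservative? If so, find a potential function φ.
No, ∇×F = (-z*sin(y*z) + 2*exp(x + z) - 3*sin(z), -5*x*y - 3*y*sin(y*z) + 2*exp(x + z) + 4*cos(x), 5*x*z + 4*y*cos(x*y) + 3*z*sin(y*z) - 2*exp(x + z)) ≠ 0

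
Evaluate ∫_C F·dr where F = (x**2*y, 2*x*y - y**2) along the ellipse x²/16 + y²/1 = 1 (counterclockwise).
-16*pi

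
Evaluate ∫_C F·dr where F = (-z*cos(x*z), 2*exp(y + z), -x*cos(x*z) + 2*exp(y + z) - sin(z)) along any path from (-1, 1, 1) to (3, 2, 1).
-2*exp(2) - sin(1) - sin(3) + 2*exp(3)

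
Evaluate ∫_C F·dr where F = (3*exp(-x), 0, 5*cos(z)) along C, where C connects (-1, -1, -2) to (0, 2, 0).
-3 + 5*sin(2) + 3*E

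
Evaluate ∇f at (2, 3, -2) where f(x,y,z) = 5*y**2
(0, 30, 0)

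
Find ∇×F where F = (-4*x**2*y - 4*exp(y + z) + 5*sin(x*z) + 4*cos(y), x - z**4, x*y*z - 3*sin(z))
(z*(x + 4*z**2), 5*x*cos(x*z) - y*z - 4*exp(y + z), 4*x**2 + 4*exp(y + z) + 4*sin(y) + 1)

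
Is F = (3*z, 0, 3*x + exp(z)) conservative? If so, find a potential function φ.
Yes, F is conservative. φ = 3*x*z + exp(z)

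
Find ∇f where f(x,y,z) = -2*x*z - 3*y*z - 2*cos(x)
(-2*z + 2*sin(x), -3*z, -2*x - 3*y)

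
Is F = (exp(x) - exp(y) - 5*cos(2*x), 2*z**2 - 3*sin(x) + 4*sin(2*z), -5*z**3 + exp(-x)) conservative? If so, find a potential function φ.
No, ∇×F = (-4*z - 8*cos(2*z), exp(-x), exp(y) - 3*cos(x)) ≠ 0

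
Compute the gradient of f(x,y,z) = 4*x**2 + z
(8*x, 0, 1)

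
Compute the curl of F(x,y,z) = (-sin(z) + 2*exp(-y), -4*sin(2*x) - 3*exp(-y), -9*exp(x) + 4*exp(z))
(0, 9*exp(x) - cos(z), -8*cos(2*x) + 2*exp(-y))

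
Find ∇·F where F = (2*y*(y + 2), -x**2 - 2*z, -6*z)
-6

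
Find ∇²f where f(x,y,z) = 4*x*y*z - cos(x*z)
(x**2 + z**2)*cos(x*z)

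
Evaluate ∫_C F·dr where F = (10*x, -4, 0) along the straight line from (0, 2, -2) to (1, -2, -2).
21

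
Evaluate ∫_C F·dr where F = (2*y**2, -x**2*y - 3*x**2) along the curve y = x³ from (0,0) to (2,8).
-4096/35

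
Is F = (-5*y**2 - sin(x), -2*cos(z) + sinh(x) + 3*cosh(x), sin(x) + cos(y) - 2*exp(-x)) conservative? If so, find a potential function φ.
No, ∇×F = (-sin(y) - 2*sin(z), -cos(x) - 2*exp(-x), 10*y + 3*sinh(x) + cosh(x)) ≠ 0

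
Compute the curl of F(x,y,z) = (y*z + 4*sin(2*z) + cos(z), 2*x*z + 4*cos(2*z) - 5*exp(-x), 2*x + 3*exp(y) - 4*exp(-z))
(-2*x + 3*exp(y) + 8*sin(2*z), y - sin(z) + 8*cos(2*z) - 2, z + 5*exp(-x))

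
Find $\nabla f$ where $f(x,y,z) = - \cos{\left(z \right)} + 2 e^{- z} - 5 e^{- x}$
(5*exp(-x), 0, sin(z) - 2*exp(-z))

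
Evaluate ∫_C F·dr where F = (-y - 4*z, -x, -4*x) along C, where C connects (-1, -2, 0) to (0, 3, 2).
2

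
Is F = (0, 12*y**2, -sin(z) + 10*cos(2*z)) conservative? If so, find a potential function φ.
Yes, F is conservative. φ = 4*y**3 + 5*sin(2*z) + cos(z)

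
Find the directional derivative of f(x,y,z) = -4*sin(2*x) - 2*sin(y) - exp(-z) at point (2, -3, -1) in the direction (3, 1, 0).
-sqrt(10)*(12*cos(4) + cos(3))/5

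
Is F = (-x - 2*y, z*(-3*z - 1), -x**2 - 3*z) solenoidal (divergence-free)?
No, ∇·F = -4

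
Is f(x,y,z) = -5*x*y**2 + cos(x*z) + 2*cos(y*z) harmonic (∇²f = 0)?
No, ∇²f = -x**2*cos(x*z) - 10*x - 2*y**2*cos(y*z) - z**2*cos(x*z) - 2*z**2*cos(y*z)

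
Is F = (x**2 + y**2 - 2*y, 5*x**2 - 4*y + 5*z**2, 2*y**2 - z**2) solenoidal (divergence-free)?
No, ∇·F = 2*x - 2*z - 4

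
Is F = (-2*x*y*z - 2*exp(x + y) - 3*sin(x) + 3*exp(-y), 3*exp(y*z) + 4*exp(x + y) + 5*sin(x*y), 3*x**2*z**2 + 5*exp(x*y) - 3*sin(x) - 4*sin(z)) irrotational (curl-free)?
No, ∇×F = (5*x*exp(x*y) - 3*y*exp(y*z), -2*x*y - 6*x*z**2 - 5*y*exp(x*y) + 3*cos(x), 2*x*z + 5*y*cos(x*y) + 6*exp(x + y) + 3*exp(-y))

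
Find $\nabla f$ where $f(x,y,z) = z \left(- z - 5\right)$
(0, 0, -2*z - 5)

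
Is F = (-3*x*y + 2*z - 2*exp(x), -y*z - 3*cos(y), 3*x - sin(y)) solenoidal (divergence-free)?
No, ∇·F = -3*y - z - 2*exp(x) + 3*sin(y)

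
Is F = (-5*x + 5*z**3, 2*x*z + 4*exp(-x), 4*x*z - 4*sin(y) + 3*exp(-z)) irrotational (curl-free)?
No, ∇×F = (-2*x - 4*cos(y), z*(15*z - 4), 2*z - 4*exp(-x))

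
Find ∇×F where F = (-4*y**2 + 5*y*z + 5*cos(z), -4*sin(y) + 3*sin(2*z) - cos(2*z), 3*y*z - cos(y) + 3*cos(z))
(3*z + sin(y) - 2*sin(2*z) - 6*cos(2*z), 5*y - 5*sin(z), 8*y - 5*z)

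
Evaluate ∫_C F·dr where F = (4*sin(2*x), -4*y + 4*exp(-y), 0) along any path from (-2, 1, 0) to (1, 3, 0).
-16 + 2*cos(4) - 4*exp(-3) - 2*cos(2) + 4*exp(-1)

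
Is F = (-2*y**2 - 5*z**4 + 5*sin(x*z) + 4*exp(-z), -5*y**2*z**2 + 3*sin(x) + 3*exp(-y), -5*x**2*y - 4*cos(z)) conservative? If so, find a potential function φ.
No, ∇×F = (-5*x**2 + 10*y**2*z, 10*x*y + 5*x*cos(x*z) - 20*z**3 - 4*exp(-z), 4*y + 3*cos(x)) ≠ 0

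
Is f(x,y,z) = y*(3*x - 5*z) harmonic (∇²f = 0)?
Yes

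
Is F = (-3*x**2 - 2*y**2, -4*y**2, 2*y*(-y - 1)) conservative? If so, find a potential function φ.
No, ∇×F = (-4*y - 2, 0, 4*y) ≠ 0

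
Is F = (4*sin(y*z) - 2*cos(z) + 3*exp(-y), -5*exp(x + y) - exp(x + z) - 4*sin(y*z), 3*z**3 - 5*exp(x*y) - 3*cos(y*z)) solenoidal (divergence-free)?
No, ∇·F = 3*y*sin(y*z) + 9*z**2 - 4*z*cos(y*z) - 5*exp(x + y)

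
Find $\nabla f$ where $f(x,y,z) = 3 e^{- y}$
(0, -3*exp(-y), 0)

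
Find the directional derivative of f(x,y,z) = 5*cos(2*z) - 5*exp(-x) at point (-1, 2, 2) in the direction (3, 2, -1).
5*sqrt(14)*(2*sin(4) + 3*E)/14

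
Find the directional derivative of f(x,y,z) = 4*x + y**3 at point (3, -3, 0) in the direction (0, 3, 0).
27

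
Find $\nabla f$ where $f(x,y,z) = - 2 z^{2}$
(0, 0, -4*z)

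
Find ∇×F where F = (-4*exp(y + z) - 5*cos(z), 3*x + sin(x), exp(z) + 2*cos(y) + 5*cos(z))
(-2*sin(y), -4*exp(y + z) + 5*sin(z), 4*exp(y + z) + cos(x) + 3)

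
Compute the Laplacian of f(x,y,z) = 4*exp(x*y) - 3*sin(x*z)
4*x**2*exp(x*y) + 3*x**2*sin(x*z) + 4*y**2*exp(x*y) + 3*z**2*sin(x*z)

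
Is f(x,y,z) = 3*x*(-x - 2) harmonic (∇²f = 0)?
No, ∇²f = -6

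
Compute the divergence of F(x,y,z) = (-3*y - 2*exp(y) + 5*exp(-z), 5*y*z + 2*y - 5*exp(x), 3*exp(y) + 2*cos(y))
5*z + 2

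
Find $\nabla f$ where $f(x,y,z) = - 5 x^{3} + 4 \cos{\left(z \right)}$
(-15*x**2, 0, -4*sin(z))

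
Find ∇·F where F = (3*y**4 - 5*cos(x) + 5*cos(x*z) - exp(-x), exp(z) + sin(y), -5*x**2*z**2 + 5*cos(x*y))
-10*x**2*z - 5*z*sin(x*z) + 5*sin(x) + cos(y) + exp(-x)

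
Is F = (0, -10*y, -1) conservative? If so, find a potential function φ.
Yes, F is conservative. φ = -5*y**2 - z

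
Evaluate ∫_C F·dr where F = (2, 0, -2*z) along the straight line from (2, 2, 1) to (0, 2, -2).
-7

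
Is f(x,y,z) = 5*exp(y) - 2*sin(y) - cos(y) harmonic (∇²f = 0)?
No, ∇²f = 5*exp(y) + 2*sin(y) + cos(y)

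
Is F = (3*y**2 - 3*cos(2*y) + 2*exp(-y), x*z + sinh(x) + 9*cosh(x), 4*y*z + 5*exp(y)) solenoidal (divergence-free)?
No, ∇·F = 4*y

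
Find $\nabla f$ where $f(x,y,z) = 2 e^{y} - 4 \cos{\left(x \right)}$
(4*sin(x), 2*exp(y), 0)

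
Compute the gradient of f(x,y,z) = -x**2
(-2*x, 0, 0)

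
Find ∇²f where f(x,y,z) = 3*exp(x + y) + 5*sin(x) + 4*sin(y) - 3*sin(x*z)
3*x**2*sin(x*z) + 3*z**2*sin(x*z) + 6*exp(x + y) - 5*sin(x) - 4*sin(y)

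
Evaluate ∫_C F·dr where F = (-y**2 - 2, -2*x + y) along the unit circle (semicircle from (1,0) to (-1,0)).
16/3 - pi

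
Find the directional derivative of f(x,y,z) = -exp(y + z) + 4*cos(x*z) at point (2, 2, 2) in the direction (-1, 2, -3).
sqrt(14)*(32*sin(4) + exp(4))/14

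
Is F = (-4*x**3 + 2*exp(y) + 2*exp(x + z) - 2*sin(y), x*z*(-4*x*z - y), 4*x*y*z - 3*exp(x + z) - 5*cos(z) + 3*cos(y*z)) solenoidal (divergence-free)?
No, ∇·F = -12*x**2 + 4*x*y - x*z - 3*y*sin(y*z) - exp(x + z) + 5*sin(z)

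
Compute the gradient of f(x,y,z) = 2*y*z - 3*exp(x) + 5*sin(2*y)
(-3*exp(x), 2*z + 10*cos(2*y), 2*y)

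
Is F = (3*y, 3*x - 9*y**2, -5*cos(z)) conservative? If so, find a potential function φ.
Yes, F is conservative. φ = 3*x*y - 3*y**3 - 5*sin(z)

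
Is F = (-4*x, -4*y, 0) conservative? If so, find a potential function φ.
Yes, F is conservative. φ = -2*x**2 - 2*y**2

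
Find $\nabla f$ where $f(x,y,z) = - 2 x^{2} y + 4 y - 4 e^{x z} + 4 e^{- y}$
(-4*x*y - 4*z*exp(x*z), -2*x**2 + 4 - 4*exp(-y), -4*x*exp(x*z))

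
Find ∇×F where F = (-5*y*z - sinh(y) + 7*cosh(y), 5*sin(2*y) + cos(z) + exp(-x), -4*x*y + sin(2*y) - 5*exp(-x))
(-4*x + sin(z) + 2*cos(2*y), -y - 5*exp(-x), 5*z - 7*sinh(y) + cosh(y) - exp(-x))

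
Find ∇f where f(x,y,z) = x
(1, 0, 0)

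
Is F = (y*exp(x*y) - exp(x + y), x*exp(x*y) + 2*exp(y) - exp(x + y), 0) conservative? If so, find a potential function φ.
Yes, F is conservative. φ = 2*exp(y) + exp(x*y) - exp(x + y)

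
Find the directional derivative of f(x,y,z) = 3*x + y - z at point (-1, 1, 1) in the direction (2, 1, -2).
3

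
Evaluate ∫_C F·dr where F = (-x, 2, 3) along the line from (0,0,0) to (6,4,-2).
-16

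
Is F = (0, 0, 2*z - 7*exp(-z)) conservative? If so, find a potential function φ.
Yes, F is conservative. φ = z**2 + 7*exp(-z)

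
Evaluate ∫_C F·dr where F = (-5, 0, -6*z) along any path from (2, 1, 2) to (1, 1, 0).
17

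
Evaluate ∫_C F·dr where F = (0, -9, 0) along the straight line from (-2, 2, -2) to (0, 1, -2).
9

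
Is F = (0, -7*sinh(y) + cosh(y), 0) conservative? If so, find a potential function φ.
Yes, F is conservative. φ = sinh(y) - 7*cosh(y)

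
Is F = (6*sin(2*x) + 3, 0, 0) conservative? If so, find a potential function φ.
Yes, F is conservative. φ = 3*x - 3*cos(2*x)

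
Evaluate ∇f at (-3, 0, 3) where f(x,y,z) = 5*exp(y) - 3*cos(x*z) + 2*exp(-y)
(-9*sin(9), 3, 9*sin(9))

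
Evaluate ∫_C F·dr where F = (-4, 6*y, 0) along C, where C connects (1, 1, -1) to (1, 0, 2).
-3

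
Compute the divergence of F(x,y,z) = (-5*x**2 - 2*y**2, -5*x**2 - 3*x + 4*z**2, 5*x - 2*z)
-10*x - 2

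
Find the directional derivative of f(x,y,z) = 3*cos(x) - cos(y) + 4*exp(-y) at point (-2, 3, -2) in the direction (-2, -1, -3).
sqrt(14)*(-6*exp(3)*sin(2) - exp(3)*sin(3) + 4)*exp(-3)/14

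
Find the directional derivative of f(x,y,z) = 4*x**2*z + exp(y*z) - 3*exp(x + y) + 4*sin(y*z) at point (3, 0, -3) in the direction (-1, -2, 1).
sqrt(6)*(46 + 3*exp(3))/2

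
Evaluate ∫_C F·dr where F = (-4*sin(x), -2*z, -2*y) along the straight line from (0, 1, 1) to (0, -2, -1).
-2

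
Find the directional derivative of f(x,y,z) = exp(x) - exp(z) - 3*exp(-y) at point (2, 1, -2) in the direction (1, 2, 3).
sqrt(14)*(-3 + 6*E + exp(4))*exp(-2)/14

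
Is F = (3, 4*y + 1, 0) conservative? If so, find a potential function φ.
Yes, F is conservative. φ = 3*x + 2*y**2 + y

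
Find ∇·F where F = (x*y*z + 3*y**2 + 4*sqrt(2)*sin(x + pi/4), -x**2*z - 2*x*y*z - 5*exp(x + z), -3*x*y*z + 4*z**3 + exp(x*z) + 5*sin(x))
-3*x*y - 2*x*z + x*exp(x*z) + y*z + 12*z**2 + 4*sqrt(2)*cos(x + pi/4)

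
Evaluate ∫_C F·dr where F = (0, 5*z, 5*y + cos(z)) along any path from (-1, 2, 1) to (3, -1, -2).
-sin(2) - sin(1)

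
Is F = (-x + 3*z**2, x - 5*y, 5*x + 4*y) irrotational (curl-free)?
No, ∇×F = (4, 6*z - 5, 1)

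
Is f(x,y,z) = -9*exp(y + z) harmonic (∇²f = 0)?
No, ∇²f = -18*exp(y + z)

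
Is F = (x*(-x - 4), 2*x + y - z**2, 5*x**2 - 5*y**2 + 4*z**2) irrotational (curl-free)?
No, ∇×F = (-10*y + 2*z, -10*x, 2)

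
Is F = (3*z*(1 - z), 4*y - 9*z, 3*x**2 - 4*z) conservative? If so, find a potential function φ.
No, ∇×F = (9, -6*x - 6*z + 3, 0) ≠ 0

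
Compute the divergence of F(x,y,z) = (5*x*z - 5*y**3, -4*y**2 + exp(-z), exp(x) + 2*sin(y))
-8*y + 5*z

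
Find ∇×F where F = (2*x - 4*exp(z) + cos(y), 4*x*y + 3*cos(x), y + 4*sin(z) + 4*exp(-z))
(1, -4*exp(z), 4*y - 3*sin(x) + sin(y))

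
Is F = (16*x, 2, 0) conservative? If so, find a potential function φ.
Yes, F is conservative. φ = 8*x**2 + 2*y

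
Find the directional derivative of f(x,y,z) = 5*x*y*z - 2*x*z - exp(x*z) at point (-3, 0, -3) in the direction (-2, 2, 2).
15*sqrt(3)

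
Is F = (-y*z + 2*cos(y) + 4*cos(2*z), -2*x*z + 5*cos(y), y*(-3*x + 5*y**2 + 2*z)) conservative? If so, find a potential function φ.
No, ∇×F = (-x + 15*y**2 + 2*z, 2*y - 8*sin(2*z), -z + 2*sin(y)) ≠ 0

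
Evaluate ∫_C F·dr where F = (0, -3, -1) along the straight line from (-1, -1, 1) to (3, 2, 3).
-11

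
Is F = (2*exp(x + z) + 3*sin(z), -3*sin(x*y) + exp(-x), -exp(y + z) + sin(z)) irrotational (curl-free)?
No, ∇×F = (-exp(y + z), 2*exp(x + z) + 3*cos(z), -3*y*cos(x*y) - exp(-x))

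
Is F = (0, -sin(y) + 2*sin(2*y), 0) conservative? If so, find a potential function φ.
Yes, F is conservative. φ = cos(y) - cos(2*y)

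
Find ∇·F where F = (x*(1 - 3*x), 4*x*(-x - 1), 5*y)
1 - 6*x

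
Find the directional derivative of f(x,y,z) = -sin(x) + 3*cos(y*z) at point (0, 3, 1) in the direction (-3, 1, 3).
3*sqrt(19)*(1 - 10*sin(3))/19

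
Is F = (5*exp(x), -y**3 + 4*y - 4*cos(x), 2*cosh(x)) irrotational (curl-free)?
No, ∇×F = (0, -2*sinh(x), 4*sin(x))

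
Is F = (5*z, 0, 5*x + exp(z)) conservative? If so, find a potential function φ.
Yes, F is conservative. φ = 5*x*z + exp(z)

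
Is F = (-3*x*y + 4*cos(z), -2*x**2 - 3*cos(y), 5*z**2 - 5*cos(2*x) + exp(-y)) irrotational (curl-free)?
No, ∇×F = (-exp(-y), -10*sin(2*x) - 4*sin(z), -x)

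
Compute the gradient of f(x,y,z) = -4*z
(0, 0, -4)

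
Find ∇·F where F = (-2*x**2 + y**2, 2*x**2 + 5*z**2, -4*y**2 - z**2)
-4*x - 2*z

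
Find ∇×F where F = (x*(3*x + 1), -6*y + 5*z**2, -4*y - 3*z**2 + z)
(-10*z - 4, 0, 0)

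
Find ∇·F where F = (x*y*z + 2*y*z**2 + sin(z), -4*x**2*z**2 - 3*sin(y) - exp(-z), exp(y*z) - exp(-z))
y*z + y*exp(y*z) - 3*cos(y) + exp(-z)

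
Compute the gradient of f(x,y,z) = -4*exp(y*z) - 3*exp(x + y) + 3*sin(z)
(-3*exp(x + y), -4*z*exp(y*z) - 3*exp(x + y), -4*y*exp(y*z) + 3*cos(z))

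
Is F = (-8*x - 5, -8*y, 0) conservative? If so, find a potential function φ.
Yes, F is conservative. φ = -4*x**2 - 5*x - 4*y**2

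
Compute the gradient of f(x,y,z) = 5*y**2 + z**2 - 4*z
(0, 10*y, 2*z - 4)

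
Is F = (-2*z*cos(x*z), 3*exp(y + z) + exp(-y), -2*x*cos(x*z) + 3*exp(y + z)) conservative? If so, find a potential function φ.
Yes, F is conservative. φ = 3*exp(y + z) - 2*sin(x*z) - exp(-y)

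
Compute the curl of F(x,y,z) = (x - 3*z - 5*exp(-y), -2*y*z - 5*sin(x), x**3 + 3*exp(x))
(2*y, -3*x**2 - 3*exp(x) - 3, -5*cos(x) - 5*exp(-y))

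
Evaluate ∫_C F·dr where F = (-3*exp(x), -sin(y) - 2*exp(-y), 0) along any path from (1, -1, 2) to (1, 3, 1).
-2*E + cos(3) - cos(1) + 2*exp(-3)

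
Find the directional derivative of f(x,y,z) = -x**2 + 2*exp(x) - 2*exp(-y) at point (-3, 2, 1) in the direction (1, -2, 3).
sqrt(14)*(-2*E + 1 + 3*exp(3))*exp(-3)/7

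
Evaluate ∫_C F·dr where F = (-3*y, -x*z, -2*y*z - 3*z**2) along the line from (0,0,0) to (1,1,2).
-77/6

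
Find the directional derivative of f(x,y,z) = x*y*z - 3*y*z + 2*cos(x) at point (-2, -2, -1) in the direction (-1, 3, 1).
sqrt(11)*(23 - 2*sin(2))/11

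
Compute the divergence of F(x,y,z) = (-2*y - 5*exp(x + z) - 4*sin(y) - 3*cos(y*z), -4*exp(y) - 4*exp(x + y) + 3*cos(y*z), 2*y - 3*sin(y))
-3*z*sin(y*z) - 4*exp(y) - 4*exp(x + y) - 5*exp(x + z)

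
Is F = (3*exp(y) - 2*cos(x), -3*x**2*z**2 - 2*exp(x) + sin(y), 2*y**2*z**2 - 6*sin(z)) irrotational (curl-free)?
No, ∇×F = (2*z*(3*x**2 + 2*y*z), 0, -6*x*z**2 - 2*exp(x) - 3*exp(y))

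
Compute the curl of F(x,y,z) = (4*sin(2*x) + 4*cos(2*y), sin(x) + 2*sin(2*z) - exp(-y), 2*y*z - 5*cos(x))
(2*z - 4*cos(2*z), -5*sin(x), 8*sin(2*y) + cos(x))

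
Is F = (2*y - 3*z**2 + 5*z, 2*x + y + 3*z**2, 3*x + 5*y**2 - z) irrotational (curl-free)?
No, ∇×F = (10*y - 6*z, 2 - 6*z, 0)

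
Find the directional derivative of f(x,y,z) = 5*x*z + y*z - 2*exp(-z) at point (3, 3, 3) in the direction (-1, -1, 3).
6*sqrt(11)*(1 + 6*exp(3))*exp(-3)/11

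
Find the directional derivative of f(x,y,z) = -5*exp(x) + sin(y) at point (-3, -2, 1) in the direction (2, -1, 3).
-sqrt(14)*(exp(3)*cos(2) + 10)*exp(-3)/14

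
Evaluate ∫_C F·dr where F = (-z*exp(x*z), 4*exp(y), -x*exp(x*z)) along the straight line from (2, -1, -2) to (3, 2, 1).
(-4*exp(3) + 1 + (4 - E)*exp(6))*exp(-4)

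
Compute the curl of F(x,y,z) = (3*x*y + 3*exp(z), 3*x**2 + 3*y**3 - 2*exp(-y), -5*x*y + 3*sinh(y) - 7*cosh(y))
(-5*x - 7*sinh(y) + 3*cosh(y), 5*y + 3*exp(z), 3*x)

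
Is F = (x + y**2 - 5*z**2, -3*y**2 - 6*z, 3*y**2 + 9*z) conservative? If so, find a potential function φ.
No, ∇×F = (6*y + 6, -10*z, -2*y) ≠ 0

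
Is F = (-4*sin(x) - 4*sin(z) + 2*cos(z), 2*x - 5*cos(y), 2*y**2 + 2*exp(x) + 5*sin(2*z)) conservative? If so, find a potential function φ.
No, ∇×F = (4*y, -2*exp(x) - 2*sin(z) - 4*cos(z), 2) ≠ 0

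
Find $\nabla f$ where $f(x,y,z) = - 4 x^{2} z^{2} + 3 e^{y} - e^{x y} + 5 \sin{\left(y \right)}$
(-8*x*z**2 - y*exp(x*y), -x*exp(x*y) + 3*exp(y) + 5*cos(y), -8*x**2*z)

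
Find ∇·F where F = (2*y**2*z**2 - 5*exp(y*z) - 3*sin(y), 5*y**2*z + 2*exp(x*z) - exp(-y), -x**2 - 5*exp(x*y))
10*y*z + exp(-y)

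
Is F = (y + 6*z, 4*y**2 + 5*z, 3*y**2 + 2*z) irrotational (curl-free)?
No, ∇×F = (6*y - 5, 6, -1)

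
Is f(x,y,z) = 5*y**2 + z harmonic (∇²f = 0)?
No, ∇²f = 10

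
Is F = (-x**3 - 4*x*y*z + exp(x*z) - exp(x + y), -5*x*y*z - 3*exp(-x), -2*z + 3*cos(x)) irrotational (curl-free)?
No, ∇×F = (5*x*y, -4*x*y + x*exp(x*z) + 3*sin(x), 4*x*z - 5*y*z + exp(x + y) + 3*exp(-x))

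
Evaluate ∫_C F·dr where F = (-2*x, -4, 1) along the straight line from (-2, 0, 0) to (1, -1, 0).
7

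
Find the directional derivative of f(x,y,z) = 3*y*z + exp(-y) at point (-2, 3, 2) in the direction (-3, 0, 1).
9*sqrt(10)/10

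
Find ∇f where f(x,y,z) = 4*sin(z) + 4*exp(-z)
(0, 0, 4*cos(z) - 4*exp(-z))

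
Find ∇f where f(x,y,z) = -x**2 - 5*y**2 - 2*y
(-2*x, -10*y - 2, 0)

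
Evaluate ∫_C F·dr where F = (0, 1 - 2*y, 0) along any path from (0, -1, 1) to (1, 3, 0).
-4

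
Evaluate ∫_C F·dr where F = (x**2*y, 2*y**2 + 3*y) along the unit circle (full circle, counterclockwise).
-pi/4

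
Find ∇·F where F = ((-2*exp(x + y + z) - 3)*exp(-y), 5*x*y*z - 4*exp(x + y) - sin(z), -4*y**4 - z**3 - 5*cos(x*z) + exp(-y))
5*x*z + 5*x*sin(x*z) - 3*z**2 - 4*exp(x + y) - 2*exp(x + z)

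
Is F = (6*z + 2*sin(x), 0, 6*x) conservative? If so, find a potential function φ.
Yes, F is conservative. φ = 6*x*z - 2*cos(x)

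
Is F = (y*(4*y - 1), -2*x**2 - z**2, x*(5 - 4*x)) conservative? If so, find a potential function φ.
No, ∇×F = (2*z, 8*x - 5, -4*x - 8*y + 1) ≠ 0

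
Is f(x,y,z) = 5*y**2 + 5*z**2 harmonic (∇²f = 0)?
No, ∇²f = 20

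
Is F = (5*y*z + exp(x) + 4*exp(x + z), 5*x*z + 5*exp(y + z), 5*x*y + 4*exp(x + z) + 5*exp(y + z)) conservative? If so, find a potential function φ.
Yes, F is conservative. φ = 5*x*y*z + exp(x) + 4*exp(x + z) + 5*exp(y + z)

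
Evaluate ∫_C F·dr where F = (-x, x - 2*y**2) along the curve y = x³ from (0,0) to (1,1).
-5/12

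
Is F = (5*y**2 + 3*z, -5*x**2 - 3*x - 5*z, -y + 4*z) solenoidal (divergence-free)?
No, ∇·F = 4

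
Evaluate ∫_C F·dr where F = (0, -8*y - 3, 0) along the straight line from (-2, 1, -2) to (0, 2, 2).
-15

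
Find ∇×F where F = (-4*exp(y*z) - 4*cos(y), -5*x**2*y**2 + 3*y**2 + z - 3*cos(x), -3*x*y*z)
(-3*x*z - 1, y*(3*z - 4*exp(y*z)), -10*x*y**2 + 4*z*exp(y*z) + 3*sin(x) - 4*sin(y))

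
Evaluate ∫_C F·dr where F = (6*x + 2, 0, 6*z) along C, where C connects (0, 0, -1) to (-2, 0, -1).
8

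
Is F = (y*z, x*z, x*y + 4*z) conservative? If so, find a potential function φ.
Yes, F is conservative. φ = z*(x*y + 2*z)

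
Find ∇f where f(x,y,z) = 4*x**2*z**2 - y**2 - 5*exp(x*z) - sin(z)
(z*(8*x*z - 5*exp(x*z)), -2*y, 8*x**2*z - 5*x*exp(x*z) - cos(z))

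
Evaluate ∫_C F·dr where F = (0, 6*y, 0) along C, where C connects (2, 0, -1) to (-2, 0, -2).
0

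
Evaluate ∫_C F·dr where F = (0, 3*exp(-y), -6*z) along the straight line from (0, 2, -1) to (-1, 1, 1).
3*(1 - E)*exp(-2)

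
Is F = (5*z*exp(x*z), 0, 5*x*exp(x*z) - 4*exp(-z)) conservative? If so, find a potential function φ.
Yes, F is conservative. φ = 5*exp(x*z) + 4*exp(-z)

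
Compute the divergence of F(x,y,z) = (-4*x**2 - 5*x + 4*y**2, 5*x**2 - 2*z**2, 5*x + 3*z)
-8*x - 2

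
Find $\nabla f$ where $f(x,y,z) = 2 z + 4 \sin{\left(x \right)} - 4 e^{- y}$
(4*cos(x), 4*exp(-y), 2)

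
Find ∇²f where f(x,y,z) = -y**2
-2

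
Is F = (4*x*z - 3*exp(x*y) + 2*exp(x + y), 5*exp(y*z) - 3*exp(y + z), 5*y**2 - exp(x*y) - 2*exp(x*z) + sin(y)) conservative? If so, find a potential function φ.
No, ∇×F = (-x*exp(x*y) - 5*y*exp(y*z) + 10*y + 3*exp(y + z) + cos(y), 4*x + y*exp(x*y) + 2*z*exp(x*z), 3*x*exp(x*y) - 2*exp(x + y)) ≠ 0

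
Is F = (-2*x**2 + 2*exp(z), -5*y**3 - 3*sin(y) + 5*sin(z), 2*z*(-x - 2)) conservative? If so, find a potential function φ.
No, ∇×F = (-5*cos(z), 2*z + 2*exp(z), 0) ≠ 0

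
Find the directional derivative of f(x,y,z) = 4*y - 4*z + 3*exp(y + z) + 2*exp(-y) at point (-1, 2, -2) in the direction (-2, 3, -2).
sqrt(17)*(-6 + 23*exp(2))*exp(-2)/17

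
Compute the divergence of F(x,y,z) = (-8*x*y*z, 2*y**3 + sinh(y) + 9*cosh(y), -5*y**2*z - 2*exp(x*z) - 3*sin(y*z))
-2*x*exp(x*z) + y**2 - 8*y*z - 3*y*cos(y*z) + 9*sinh(y) + cosh(y)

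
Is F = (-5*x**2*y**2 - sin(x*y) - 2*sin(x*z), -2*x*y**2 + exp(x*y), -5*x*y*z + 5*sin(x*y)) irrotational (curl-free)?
No, ∇×F = (5*x*(-z + cos(x*y)), -2*x*cos(x*z) + 5*y*z - 5*y*cos(x*y), 10*x**2*y + x*cos(x*y) - 2*y**2 + y*exp(x*y))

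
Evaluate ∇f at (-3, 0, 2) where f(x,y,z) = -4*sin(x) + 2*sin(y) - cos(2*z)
(-4*cos(3), 2, 2*sin(4))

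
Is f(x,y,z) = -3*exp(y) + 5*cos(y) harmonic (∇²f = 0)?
No, ∇²f = -3*exp(y) - 5*cos(y)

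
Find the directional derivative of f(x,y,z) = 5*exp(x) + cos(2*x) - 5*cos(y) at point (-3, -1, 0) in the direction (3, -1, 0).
sqrt(10)*(6*exp(3)*sin(6) + 15 + 5*exp(3)*sin(1))*exp(-3)/10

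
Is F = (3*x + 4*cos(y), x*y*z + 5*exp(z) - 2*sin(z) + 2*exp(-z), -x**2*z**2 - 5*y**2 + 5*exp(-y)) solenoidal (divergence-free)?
No, ∇·F = -2*x**2*z + x*z + 3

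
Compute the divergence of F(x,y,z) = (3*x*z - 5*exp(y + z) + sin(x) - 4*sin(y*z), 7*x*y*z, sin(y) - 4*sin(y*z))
7*x*z - 4*y*cos(y*z) + 3*z + cos(x)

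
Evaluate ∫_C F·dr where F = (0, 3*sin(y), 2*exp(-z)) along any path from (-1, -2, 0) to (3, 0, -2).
-2*exp(2) + 3*cos(2) - 1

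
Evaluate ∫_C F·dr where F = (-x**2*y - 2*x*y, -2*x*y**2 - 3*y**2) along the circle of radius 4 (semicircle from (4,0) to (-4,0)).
-32*pi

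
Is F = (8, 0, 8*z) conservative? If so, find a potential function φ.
Yes, F is conservative. φ = 8*x + 4*z**2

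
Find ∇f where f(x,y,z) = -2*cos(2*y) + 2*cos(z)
(0, 4*sin(2*y), -2*sin(z))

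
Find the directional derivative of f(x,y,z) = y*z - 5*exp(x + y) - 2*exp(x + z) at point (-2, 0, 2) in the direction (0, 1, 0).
2 - 5*exp(-2)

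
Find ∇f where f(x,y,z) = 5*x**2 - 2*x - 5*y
(10*x - 2, -5, 0)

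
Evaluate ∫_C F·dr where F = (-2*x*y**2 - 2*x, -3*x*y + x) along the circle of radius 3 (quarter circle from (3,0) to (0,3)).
9*pi/4 + 45/2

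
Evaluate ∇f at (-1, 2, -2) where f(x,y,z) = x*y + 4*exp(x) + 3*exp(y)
(4*exp(-1) + 2, -1 + 3*exp(2), 0)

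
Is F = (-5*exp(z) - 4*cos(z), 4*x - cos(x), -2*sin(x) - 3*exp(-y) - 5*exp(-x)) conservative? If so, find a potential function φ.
No, ∇×F = (3*exp(-y), -5*exp(z) + 4*sin(z) + 2*cos(x) - 5*exp(-x), sin(x) + 4) ≠ 0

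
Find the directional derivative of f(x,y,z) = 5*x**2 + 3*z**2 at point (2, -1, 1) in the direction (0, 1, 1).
3*sqrt(2)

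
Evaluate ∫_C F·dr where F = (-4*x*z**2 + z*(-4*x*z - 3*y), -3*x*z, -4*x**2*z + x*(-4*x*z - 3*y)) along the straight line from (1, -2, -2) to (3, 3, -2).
-62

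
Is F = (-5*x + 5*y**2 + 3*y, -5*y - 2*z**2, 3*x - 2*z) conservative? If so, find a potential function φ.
No, ∇×F = (4*z, -3, -10*y - 3) ≠ 0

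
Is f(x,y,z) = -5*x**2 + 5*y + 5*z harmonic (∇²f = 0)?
No, ∇²f = -10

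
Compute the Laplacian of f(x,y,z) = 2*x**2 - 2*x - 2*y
4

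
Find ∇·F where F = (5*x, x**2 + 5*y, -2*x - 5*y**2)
10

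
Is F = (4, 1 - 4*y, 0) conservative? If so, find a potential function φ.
Yes, F is conservative. φ = 4*x - 2*y**2 + y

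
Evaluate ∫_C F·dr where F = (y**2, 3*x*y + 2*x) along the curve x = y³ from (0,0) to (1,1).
17/10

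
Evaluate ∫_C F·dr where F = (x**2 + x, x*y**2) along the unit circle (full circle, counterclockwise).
pi/4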